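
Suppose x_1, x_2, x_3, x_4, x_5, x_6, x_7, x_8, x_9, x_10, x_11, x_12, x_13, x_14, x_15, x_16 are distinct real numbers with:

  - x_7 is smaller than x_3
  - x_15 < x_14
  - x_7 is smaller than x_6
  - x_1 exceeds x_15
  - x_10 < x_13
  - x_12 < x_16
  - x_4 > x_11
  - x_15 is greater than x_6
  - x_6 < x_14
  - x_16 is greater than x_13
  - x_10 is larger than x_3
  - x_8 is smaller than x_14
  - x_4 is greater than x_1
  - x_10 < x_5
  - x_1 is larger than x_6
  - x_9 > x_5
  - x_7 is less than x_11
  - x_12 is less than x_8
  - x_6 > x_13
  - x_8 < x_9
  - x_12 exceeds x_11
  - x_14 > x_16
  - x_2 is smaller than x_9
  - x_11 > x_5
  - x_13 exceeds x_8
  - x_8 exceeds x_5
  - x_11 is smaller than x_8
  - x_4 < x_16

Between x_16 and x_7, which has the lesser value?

x_7

x_7 < x_3 and x_3 < x_10 give x_7 < x_10.
With x_10 < x_5: x_7 < x_3 < x_10 < x_5.
With x_5 < x_11: x_7 < x_3 < x_10 < x_5 < x_11.
With x_11 < x_12: x_7 < x_3 < x_10 < x_5 < x_11 < x_12.
Then x_12 < x_8 extends the chain to x_8.
Then x_8 < x_13 extends the chain to x_13.
With x_13 < x_6: x_7 < x_3 < x_10 < x_5 < x_11 < x_12 < x_8 < x_13 < x_6.
Then x_6 < x_15 extends the chain to x_15.
With x_15 < x_1: x_7 < x_3 < x_10 < x_5 < x_11 < x_12 < x_8 < x_13 < x_6 < x_15 < x_1.
Then x_1 < x_4 extends the chain to x_4.
Then x_4 < x_16 extends the chain to x_16.
So x_7 < x_16; x_7 is the smaller of the two.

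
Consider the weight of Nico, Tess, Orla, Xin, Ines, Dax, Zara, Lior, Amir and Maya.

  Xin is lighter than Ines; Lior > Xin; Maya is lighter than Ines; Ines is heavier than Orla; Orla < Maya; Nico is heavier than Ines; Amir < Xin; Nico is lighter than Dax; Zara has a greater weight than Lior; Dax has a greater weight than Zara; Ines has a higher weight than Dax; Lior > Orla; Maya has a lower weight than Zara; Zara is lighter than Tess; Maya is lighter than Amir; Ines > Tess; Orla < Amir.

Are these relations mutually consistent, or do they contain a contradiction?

We have Dax < Ines stated directly, yet also Ines < Nico < Dax by chaining the others — so Ines < Dax. Contradiction.

inconsistent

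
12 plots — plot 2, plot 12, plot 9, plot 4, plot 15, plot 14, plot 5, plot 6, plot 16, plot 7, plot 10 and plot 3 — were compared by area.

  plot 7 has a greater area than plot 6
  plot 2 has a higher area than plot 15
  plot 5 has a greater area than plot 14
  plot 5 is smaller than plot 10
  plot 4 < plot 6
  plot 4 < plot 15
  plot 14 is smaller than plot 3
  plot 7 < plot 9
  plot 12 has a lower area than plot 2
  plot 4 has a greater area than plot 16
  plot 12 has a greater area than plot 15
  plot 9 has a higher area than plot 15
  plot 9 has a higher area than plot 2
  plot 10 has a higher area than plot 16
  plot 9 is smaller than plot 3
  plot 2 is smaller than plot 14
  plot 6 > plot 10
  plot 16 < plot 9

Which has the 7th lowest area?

The consecutive relations fix a unique order: plot 16 < plot 4 < plot 15 < plot 12 < plot 2 < plot 14 < plot 5 < plot 10 < plot 6 < plot 7 < plot 9 < plot 3.
Counting 7 from the smallest end gives plot 5.

plot 5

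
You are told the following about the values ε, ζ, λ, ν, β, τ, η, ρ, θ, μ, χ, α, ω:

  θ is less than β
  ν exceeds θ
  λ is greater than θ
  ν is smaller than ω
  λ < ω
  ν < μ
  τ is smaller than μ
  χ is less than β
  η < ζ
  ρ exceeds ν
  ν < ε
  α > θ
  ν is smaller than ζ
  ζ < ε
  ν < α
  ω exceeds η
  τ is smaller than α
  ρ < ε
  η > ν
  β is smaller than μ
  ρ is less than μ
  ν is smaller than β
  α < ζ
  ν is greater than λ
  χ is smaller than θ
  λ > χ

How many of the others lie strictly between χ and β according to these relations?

3

Chaining upward from χ reaches: θ, λ, ν, α, η, ρ, ζ, ω, ε, μ.
Chaining downward from β reaches: θ, λ, ν.
Strictly between χ and β are those in both lists: θ, λ, ν — 3 elements.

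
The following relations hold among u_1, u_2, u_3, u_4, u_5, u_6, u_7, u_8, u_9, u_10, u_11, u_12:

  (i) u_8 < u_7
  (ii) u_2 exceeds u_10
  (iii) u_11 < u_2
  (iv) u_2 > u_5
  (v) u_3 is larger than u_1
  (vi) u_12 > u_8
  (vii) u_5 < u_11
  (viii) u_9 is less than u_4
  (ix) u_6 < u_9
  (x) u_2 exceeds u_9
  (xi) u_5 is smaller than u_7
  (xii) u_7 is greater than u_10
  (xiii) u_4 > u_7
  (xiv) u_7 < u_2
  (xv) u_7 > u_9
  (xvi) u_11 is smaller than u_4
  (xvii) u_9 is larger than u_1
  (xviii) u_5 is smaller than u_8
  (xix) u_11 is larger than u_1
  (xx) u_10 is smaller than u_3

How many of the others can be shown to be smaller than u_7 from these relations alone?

Directly below u_7: u_10, u_9, u_5, u_8.
One step further: u_6, u_1 (6 so far).
Nothing else is reachable below u_7; 6 in all.

6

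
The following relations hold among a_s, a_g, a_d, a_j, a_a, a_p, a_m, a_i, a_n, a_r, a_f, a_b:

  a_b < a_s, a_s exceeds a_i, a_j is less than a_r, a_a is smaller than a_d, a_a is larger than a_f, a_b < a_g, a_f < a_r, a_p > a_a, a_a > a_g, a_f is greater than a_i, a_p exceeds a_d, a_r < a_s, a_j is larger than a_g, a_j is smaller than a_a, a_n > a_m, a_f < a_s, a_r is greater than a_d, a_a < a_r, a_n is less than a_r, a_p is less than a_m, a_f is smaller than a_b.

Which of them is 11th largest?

a_f

The consecutive relations fix a unique order: a_i < a_f < a_b < a_g < a_j < a_a < a_d < a_p < a_m < a_n < a_r < a_s.
Counting 11 from the largest end gives a_f.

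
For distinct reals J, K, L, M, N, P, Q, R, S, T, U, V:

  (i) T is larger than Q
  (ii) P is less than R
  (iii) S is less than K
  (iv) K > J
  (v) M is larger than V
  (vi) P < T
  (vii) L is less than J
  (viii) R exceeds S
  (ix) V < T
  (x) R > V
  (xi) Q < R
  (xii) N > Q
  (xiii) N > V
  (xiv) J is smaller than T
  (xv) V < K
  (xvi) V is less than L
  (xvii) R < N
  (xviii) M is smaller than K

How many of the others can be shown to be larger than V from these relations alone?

From V the given relations immediately reach L, T, R, M, N, K.
From those, J — 7 in total.
No other element is forced above V by the given relations, so the count is 7.

7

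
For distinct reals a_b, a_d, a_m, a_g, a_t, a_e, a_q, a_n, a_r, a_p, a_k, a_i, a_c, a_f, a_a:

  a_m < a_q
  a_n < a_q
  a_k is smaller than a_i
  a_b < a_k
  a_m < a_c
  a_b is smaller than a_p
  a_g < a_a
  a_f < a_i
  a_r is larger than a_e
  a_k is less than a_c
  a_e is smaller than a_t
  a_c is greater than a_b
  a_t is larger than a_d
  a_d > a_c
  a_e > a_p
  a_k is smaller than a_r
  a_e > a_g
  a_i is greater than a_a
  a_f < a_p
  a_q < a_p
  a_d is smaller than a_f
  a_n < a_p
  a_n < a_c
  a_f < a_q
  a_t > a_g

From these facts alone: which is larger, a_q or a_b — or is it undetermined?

The relevant relations are a_b < a_c; a_c < a_d; a_d < a_f; a_f < a_q.
Together: a_b < a_c < a_d < a_f < a_q.
So a_q is larger.

a_q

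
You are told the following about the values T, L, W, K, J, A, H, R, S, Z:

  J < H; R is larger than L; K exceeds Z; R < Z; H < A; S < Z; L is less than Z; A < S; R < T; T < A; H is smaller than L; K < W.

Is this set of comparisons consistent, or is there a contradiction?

Every relation is compatible with J < H < L < R < T < A < S < Z < K < W; the set is consistent.

consistent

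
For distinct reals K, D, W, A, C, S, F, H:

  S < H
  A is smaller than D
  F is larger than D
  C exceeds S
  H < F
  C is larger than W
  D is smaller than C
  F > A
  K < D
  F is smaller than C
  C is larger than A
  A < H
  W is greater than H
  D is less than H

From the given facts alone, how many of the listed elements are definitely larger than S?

4

The elements the relations force above S are H, F, W, C — no chain reaches any other.
That is 4.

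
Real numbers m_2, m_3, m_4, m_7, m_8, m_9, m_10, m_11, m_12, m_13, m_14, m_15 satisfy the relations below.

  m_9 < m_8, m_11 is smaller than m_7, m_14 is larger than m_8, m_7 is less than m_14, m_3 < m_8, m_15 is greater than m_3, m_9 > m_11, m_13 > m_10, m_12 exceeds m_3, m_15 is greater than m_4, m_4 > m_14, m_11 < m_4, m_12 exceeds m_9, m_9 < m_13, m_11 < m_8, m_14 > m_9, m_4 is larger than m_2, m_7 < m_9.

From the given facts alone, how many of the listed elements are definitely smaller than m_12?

4

From m_12 the given relations immediately reach m_9, m_3.
From those, m_11, m_7 — 4 in total.
Nothing else is reachable below m_12; 4 in all.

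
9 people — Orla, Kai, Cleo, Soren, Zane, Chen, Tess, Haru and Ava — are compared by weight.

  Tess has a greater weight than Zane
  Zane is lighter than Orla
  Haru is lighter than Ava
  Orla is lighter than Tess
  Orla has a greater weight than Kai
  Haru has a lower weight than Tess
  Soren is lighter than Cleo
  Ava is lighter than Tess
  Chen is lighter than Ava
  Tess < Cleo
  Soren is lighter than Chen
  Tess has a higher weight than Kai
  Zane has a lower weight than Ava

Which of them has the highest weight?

Cleo

Chaining downward from Cleo: directly below it, Soren, Tess; then Kai, Zane, Haru, Orla, Ava; then Chen.
That covers every other element, and nothing is given above Cleo, so Cleo is the highest weight.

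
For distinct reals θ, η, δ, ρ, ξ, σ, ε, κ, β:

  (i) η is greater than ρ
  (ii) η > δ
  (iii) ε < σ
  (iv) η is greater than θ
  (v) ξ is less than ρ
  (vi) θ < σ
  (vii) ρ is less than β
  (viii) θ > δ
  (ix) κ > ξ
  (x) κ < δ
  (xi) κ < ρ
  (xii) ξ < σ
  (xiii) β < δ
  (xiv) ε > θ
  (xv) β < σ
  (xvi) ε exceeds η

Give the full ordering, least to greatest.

ξ < κ < ρ < β < δ < θ < η < ε < σ

The consecutive links are each given: ξ < κ; κ < ρ; ρ < β; β < δ; δ < θ; θ < η; η < ε; ε < σ.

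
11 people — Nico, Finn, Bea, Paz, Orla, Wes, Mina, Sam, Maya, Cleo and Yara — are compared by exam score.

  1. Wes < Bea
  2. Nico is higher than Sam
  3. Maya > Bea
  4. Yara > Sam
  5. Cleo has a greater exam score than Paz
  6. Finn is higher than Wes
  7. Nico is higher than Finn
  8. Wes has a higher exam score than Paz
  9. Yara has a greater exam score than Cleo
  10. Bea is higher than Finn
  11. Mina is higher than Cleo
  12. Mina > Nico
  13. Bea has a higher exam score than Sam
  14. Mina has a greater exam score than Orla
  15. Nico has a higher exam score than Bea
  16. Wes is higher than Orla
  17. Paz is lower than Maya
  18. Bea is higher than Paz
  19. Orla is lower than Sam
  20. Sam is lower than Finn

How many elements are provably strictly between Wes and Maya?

The relations place Wes below Maya. An element lies strictly between them when it is forced above Wes and also forced below Maya.
Above Wes: {Finn, Bea, Nico, Mina}. Below Maya: {Orla, Paz, Sam, Finn, Bea}.
Intersection: {Finn, Bea} — 2.

2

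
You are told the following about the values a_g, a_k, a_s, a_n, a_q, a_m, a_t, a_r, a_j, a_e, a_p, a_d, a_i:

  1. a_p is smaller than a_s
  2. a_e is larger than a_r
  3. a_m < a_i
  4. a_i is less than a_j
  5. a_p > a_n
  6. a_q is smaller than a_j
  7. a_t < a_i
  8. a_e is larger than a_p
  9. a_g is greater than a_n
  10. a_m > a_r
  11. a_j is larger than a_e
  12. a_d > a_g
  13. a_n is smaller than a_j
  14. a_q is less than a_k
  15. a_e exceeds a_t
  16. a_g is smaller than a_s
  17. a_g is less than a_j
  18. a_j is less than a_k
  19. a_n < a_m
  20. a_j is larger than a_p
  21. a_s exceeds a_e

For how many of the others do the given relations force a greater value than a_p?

4

Directly above a_p: a_e, a_s, a_j.
One step further: a_k (4 so far).
Nothing else is reachable above a_p; 4 in all.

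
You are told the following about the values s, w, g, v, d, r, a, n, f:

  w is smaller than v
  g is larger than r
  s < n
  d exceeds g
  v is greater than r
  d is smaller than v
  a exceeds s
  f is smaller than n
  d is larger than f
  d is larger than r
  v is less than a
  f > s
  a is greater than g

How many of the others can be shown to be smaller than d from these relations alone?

Directly below d: f, r, g.
One step further: s (4 so far).
Nothing else is reachable below d; 4 in all.

4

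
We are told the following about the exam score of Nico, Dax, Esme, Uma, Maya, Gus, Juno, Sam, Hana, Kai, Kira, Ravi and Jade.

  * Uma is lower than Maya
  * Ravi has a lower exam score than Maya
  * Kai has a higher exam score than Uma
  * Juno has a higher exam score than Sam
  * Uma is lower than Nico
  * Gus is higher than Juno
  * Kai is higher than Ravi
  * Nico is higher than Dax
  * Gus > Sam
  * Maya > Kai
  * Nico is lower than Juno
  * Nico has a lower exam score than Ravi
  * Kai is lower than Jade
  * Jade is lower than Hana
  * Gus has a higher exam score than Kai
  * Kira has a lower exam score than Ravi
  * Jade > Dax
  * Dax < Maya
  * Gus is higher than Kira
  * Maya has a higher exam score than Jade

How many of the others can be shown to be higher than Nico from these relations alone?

The elements the relations force above Nico are Ravi, Juno, Kai, Gus, Jade, Hana, Maya — no chain reaches any other.
That is 7.

7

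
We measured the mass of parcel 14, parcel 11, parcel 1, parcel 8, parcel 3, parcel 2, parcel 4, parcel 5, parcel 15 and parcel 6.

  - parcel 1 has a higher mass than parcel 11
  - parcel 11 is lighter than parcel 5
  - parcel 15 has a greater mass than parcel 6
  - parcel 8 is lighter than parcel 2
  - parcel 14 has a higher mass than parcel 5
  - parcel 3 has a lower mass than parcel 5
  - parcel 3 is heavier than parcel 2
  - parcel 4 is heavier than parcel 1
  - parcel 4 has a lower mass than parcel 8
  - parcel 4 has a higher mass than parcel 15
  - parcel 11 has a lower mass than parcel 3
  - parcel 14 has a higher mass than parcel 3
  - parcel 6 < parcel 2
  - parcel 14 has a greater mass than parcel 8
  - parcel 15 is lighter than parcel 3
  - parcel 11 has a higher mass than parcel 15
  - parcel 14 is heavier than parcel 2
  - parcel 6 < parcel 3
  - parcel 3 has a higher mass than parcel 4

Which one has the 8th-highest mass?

The consecutive relations fix a unique order: parcel 6 < parcel 15 < parcel 11 < parcel 1 < parcel 4 < parcel 8 < parcel 2 < parcel 3 < parcel 5 < parcel 14.
Counting 8 from the largest end gives parcel 11.

parcel 11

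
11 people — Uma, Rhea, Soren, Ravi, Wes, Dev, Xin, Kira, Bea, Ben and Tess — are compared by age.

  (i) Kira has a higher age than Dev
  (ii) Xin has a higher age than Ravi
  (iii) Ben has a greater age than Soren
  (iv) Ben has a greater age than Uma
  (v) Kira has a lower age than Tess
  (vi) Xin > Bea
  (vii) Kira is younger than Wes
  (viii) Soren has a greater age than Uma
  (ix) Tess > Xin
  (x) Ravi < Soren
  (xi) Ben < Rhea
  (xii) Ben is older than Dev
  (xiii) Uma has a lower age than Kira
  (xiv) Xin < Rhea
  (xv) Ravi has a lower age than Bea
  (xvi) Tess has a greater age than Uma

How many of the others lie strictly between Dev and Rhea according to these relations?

1

The relations place Dev below Rhea. An element lies strictly between them when it is forced above Dev and also forced below Rhea.
Above Dev: {Ben, Kira, Wes, Tess}. Below Rhea: {Uma, Ravi, Soren, Ben, Bea, Xin}.
Intersection: {Ben} — 1.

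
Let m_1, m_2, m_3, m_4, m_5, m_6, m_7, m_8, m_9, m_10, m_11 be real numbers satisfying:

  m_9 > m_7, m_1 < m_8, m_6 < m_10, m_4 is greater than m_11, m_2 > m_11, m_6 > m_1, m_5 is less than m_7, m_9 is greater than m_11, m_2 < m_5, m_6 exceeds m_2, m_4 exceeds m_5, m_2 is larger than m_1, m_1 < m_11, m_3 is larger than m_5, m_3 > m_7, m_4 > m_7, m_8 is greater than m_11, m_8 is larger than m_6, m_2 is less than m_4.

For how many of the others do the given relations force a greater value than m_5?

4

The elements the relations force above m_5 are m_7, m_4, m_9, m_3 — no chain reaches any other.
That is 4.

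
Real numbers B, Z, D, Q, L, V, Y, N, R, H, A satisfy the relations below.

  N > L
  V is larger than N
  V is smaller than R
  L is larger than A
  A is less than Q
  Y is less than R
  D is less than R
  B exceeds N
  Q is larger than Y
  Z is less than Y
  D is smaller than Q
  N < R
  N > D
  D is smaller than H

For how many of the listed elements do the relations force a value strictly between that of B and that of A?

The relations place A below B. An element lies strictly between them when it is forced above A and also forced below B.
Above A: {L, N, V, Q, R}. Below B: {D, L, N}.
Intersection: {L, N} — 2.

2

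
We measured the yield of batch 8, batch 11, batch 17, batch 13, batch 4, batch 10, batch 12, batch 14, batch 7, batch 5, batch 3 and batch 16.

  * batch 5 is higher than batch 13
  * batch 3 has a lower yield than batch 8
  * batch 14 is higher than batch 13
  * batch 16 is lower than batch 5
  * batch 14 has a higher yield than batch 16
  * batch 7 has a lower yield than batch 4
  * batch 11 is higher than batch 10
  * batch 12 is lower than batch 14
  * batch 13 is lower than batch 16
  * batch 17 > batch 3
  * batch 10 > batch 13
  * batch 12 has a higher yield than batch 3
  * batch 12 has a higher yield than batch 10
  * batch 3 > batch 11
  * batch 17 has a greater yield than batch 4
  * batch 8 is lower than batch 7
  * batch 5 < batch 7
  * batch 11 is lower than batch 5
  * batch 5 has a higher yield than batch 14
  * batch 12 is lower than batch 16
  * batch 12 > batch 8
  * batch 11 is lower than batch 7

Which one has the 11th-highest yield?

batch 10

Piecing the relations together gives one ordering: batch 13 < batch 10 < batch 11 < batch 3 < batch 8 < batch 12 < batch 16 < batch 14 < batch 5 < batch 7 < batch 4 < batch 17.
Counting 11 from the largest end gives batch 10.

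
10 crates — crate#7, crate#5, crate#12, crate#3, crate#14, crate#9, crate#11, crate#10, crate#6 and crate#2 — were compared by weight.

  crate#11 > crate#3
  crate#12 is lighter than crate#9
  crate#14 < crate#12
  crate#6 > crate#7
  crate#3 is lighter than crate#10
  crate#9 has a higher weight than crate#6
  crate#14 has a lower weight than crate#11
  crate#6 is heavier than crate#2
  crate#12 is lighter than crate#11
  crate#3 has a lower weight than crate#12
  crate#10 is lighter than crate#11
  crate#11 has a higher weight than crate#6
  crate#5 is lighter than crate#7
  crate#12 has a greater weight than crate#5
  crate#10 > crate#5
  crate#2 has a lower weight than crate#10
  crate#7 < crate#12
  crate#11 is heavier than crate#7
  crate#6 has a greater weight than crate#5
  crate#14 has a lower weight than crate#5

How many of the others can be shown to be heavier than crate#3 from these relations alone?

4

From crate#3 the given relations immediately reach crate#10, crate#12, crate#11.
From those, crate#9 — 4 in total.
No other element is forced above crate#3 by the given relations, so the count is 4.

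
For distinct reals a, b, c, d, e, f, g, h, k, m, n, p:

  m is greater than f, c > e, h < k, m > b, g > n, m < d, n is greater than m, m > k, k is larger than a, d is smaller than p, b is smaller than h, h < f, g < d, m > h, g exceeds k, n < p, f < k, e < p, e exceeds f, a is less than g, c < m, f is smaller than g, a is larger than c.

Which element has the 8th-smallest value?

Piecing the relations together gives one ordering: b < h < f < e < c < a < k < m < n < g < d < p.
Counting 8 from the smallest end gives m.

m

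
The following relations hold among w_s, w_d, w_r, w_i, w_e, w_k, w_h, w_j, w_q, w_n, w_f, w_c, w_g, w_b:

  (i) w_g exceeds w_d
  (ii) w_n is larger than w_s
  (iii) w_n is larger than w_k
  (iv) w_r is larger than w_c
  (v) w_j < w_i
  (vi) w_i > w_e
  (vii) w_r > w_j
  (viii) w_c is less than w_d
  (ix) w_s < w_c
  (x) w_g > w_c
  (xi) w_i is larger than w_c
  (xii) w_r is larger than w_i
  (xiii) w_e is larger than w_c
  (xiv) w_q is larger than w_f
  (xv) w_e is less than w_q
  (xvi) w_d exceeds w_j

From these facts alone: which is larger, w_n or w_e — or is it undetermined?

Following every chain through w_e: above w_e we get w_i, w_r, w_q; below w_e we get w_s, w_c.
w_n is not reached, and no chain runs the other way from w_n to w_e.
So the given relations leave the order of w_e and w_n undetermined.

undetermined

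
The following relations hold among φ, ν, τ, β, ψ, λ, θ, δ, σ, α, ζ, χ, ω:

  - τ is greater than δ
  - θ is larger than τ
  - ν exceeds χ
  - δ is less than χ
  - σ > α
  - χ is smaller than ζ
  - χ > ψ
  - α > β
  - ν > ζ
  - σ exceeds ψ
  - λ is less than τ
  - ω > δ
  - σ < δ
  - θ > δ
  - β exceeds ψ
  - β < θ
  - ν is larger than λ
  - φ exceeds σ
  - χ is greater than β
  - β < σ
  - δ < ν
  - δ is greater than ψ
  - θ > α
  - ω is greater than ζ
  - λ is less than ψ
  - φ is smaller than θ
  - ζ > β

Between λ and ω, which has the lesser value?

λ

λ < ψ and ψ < β give λ < β.
Then β < α extends the chain to α.
Then α < σ extends the chain to σ.
With σ < δ: λ < ψ < β < α < σ < δ.
With δ < χ: λ < ψ < β < α < σ < δ < χ.
Then χ < ζ extends the chain to ζ.
With ζ < ω: λ < ψ < β < α < σ < δ < χ < ζ < ω.
So λ < ω; λ is the smaller of the two.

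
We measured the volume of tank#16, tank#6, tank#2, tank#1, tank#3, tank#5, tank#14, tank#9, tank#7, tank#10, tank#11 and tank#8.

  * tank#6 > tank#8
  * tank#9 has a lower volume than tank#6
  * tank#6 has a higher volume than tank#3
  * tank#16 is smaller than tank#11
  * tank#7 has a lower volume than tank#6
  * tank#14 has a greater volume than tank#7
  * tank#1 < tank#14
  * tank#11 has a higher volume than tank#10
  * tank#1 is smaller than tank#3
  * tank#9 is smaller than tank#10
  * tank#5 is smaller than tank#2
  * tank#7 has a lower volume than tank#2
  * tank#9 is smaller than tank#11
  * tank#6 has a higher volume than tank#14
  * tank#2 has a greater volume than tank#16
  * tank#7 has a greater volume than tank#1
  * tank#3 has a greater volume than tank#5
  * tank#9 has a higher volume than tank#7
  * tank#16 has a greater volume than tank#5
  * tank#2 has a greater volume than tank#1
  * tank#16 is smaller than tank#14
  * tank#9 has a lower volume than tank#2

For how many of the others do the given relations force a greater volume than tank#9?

From tank#9 the given relations immediately reach tank#2, tank#6, tank#10, tank#11.
No other element is forced above tank#9 by the given relations, so the count is 4.

4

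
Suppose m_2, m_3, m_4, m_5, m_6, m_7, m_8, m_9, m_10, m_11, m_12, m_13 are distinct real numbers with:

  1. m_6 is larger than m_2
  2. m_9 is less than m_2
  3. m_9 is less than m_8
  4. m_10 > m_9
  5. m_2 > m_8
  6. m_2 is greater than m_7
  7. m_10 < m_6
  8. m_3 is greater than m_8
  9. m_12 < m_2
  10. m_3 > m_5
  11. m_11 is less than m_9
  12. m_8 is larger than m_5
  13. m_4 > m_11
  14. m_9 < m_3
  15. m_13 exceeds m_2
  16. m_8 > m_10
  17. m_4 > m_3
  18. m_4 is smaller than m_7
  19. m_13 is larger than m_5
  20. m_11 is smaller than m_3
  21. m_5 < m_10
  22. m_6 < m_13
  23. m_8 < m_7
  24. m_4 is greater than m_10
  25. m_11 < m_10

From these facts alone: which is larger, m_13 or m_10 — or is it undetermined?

m_13

m_10 < m_8 and m_8 < m_3 give m_10 < m_3.
With m_3 < m_4: m_10 < m_8 < m_3 < m_4.
Then m_4 < m_7 extends the chain to m_7.
With m_7 < m_2: m_10 < m_8 < m_3 < m_4 < m_7 < m_2.
With m_2 < m_6: m_10 < m_8 < m_3 < m_4 < m_7 < m_2 < m_6.
With m_6 < m_13: m_10 < m_8 < m_3 < m_4 < m_7 < m_2 < m_6 < m_13.
So m_13 is larger.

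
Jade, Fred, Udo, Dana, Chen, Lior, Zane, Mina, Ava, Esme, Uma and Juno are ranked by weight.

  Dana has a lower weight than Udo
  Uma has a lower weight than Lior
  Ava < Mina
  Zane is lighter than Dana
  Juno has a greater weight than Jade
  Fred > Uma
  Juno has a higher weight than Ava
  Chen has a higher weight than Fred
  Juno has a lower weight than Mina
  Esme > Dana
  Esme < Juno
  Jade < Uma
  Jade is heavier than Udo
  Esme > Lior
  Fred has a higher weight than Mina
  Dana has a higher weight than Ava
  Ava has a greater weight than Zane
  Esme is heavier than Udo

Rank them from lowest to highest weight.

Nothing is placed below Zane, so it is least; from there Zane < Ava; Ava < Dana; Dana < Udo; Udo < Jade; Jade < Uma; Uma < Lior; Lior < Esme; Esme < Juno; Juno < Mina; Mina < Fred; Fred < Chen, each given directly.

Zane < Ava < Dana < Udo < Jade < Uma < Lior < Esme < Juno < Mina < Fred < Chen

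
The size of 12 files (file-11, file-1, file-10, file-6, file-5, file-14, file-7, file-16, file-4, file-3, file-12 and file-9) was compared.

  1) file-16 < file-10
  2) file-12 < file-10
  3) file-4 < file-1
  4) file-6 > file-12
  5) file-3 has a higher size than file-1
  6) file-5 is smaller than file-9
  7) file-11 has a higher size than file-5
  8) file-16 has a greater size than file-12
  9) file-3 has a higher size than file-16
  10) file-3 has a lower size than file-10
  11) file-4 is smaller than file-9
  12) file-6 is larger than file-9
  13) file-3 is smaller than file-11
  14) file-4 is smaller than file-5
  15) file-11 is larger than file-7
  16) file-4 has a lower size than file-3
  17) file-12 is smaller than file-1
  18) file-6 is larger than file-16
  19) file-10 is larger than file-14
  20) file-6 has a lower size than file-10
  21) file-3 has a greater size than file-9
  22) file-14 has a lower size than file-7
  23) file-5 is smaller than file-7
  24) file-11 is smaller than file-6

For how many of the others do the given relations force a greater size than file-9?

4

From file-9 the given relations immediately reach file-3, file-6.
From those, file-11, file-10 — 4 in total.
Nothing else is reachable above file-9; 4 in all.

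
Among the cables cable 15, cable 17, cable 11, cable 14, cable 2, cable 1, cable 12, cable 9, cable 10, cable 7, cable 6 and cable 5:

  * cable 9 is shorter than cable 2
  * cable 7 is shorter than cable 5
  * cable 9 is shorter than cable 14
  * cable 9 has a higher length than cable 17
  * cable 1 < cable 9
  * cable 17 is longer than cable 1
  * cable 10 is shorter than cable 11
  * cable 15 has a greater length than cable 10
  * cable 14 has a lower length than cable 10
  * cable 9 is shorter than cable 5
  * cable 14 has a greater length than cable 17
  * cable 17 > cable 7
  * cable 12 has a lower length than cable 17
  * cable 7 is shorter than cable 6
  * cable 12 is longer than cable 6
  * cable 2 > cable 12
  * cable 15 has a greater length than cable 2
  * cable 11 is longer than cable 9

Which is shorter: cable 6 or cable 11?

cable 6

cable 6 < cable 12 and cable 12 < cable 17 give cable 6 < cable 17.
Then cable 17 < cable 9 extends the chain to cable 9.
With cable 9 < cable 14: cable 6 < cable 12 < cable 17 < cable 9 < cable 14.
Then cable 14 < cable 10 extends the chain to cable 10.
Then cable 10 < cable 11 extends the chain to cable 11.
So cable 6 < cable 11; cable 6 is the shorter of the two.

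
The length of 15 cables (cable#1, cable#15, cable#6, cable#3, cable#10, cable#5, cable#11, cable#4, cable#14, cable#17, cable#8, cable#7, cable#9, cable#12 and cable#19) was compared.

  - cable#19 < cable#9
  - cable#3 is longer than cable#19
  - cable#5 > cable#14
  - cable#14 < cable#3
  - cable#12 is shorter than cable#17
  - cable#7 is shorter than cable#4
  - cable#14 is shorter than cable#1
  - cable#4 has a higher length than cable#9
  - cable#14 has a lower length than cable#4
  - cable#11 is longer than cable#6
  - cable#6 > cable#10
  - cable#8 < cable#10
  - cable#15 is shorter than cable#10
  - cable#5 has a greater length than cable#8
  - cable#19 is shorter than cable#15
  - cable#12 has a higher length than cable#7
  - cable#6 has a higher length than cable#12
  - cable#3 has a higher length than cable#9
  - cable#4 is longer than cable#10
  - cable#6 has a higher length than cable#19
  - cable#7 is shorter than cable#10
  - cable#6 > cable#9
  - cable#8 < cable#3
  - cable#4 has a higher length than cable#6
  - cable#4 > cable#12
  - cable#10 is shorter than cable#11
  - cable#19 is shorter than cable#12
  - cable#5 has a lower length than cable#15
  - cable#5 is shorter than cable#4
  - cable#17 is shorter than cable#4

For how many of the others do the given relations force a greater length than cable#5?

From cable#5 the given relations immediately reach cable#15, cable#4.
From those, cable#10 — 3 in total.
From those, cable#6, cable#11 — 5 in total.
No other element is forced above cable#5 by the given relations, so the count is 5.

5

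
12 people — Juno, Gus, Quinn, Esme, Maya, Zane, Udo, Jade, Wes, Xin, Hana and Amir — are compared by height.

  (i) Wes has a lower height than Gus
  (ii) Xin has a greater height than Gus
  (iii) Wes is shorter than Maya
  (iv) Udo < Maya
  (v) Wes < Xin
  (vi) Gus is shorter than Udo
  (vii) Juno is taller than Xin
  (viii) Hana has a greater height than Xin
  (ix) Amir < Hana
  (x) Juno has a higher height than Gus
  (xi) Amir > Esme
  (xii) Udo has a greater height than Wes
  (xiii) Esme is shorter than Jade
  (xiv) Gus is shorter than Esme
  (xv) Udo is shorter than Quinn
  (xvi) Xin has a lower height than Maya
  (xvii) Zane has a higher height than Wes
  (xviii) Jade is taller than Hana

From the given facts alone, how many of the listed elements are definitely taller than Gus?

From Gus the given relations immediately reach Esme, Xin, Juno, Udo.
From those, Amir, Hana, Jade, Quinn, Maya — 9 in total.
No other element is forced above Gus by the given relations, so the count is 9.

9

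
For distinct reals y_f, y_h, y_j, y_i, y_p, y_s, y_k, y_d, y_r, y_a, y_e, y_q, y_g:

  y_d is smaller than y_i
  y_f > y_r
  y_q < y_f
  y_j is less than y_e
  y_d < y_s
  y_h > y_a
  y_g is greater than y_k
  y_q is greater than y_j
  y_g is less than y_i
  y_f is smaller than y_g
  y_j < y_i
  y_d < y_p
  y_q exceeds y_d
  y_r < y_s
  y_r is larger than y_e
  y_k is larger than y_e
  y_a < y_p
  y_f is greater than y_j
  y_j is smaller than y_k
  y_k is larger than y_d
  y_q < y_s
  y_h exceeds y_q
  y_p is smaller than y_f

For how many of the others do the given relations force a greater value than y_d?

8

From y_d the given relations immediately reach y_q, y_p, y_s, y_k, y_i.
From those, y_h, y_f, y_g — 8 in total.
No other element is forced above y_d by the given relations, so the count is 8.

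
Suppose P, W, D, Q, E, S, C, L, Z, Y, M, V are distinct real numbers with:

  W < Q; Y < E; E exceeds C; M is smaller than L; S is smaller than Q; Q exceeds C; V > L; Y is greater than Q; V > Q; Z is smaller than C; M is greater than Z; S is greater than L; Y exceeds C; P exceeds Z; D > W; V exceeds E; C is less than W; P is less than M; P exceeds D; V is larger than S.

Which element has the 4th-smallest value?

Chaining the given pairs: Z < C < W < D < P < M < L < S < Q < Y < E < V.
Counting 4 from the smallest end gives D.

D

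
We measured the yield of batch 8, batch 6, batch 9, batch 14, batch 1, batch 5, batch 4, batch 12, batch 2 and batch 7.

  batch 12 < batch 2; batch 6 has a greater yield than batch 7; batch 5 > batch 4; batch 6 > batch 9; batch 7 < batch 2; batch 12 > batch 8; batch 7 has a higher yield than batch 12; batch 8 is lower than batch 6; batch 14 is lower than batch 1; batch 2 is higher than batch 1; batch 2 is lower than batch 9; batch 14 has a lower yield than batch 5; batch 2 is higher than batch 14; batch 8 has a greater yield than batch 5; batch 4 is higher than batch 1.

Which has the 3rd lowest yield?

batch 4

Chaining the given pairs: batch 14 < batch 1 < batch 4 < batch 5 < batch 8 < batch 12 < batch 7 < batch 2 < batch 9 < batch 6.
The 3rd smallest is batch 4.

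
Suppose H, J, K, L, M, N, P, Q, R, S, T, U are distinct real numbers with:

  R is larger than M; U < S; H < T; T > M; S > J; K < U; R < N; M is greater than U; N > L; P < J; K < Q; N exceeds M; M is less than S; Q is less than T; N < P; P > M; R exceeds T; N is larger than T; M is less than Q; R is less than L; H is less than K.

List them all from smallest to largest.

H < K < U < M < Q < T < R < L < N < P < J < S

Each adjacent pair is fixed by a given relation: H < K; K < U; U < M; M < Q; Q < T; T < R; R < L; L < N; N < P; P < J; J < S. Chaining them end to end gives the full order.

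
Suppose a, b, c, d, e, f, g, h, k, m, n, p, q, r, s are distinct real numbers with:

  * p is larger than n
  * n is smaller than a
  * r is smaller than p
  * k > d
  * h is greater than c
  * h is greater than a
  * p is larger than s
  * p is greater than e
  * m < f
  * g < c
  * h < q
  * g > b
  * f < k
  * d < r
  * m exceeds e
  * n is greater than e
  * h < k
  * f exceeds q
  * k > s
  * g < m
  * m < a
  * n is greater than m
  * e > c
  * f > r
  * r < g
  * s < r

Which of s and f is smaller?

s < r and r < g give s < g.
Then g < c extends the chain to c.
Then c < e extends the chain to e.
With e < m: s < r < g < c < e < m.
With m < n: s < r < g < c < e < m < n.
Then n < a extends the chain to a.
With a < h: s < r < g < c < e < m < n < a < h.
Then h < q extends the chain to q.
With q < f: s < r < g < c < e < m < n < a < h < q < f.
So s < f; s is the smaller of the two.

s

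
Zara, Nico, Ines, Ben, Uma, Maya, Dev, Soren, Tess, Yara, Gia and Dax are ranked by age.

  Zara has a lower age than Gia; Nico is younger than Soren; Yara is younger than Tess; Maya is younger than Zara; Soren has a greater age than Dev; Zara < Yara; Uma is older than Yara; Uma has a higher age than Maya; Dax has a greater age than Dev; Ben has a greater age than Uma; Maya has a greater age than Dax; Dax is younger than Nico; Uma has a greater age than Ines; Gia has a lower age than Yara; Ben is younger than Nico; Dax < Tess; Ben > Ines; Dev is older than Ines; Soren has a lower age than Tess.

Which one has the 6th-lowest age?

Piecing the relations together gives one ordering: Ines < Dev < Dax < Maya < Zara < Gia < Yara < Uma < Ben < Nico < Soren < Tess.
The 6th smallest is Gia.

Gia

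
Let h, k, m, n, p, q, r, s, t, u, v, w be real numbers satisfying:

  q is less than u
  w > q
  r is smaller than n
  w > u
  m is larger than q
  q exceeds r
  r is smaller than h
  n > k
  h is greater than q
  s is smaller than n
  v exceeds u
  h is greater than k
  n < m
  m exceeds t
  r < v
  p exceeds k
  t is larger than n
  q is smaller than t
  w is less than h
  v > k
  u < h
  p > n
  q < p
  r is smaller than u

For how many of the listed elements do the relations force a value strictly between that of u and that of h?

The relations place u below h. An element lies strictly between them when it is forced above u and also forced below h.
Above u: {w, v}. Below h: {r, q, k, w}.
Intersection: {w} — 1.

1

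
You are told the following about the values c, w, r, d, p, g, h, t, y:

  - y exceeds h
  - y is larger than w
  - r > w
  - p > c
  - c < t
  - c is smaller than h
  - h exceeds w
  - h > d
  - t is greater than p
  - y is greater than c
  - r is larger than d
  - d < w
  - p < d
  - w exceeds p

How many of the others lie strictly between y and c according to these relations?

The relations place c below y. An element lies strictly between them when it is forced above c and also forced below y.
Above c: {p, d, w, h, t, r}. Below y: {p, d, w, h}.
Intersection: {p, d, w, h} — 4.

4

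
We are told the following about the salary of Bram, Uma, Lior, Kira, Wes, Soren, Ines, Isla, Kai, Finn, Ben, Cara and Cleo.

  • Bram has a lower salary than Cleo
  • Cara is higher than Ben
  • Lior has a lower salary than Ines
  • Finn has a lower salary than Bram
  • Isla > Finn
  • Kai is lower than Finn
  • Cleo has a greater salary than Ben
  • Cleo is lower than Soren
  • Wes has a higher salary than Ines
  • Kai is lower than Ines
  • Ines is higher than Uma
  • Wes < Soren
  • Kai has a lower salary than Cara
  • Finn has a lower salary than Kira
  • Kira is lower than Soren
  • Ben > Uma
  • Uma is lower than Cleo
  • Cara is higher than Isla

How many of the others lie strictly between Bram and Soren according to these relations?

1

The relations place Bram below Soren. An element lies strictly between them when it is forced above Bram and also forced below Soren.
Above Bram: {Cleo}. Below Soren: {Kai, Uma, Ben, Finn, Lior, Ines, Wes, Cleo, Kira}.
Intersection: {Cleo} — 1.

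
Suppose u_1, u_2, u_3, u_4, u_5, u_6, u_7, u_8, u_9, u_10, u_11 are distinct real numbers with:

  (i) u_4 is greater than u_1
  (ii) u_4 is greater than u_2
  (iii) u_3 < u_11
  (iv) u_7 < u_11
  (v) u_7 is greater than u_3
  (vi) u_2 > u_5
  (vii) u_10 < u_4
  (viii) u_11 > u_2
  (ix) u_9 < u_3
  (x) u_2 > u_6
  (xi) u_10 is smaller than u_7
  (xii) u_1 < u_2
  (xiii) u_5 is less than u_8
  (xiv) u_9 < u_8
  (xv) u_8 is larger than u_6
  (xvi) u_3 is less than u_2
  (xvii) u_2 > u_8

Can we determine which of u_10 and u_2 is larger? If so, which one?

undetermined

Following every chain through u_10: above u_10 we get u_7, u_4, u_11.
u_2 is not reached, and no chain runs the other way from u_2 to u_10.
So the given relations leave the order of u_10 and u_2 undetermined.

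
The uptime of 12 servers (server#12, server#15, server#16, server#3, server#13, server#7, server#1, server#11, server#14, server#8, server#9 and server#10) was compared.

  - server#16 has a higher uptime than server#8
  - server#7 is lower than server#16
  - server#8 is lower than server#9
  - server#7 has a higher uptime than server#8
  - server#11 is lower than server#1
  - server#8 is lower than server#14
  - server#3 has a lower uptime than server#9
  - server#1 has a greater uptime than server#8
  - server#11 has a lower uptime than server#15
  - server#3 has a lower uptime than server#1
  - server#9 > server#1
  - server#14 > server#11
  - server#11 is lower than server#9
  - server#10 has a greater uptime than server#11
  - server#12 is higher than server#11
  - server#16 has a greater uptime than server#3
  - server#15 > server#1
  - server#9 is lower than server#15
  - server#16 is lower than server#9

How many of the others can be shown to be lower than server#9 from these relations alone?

From server#9 the given relations immediately reach server#8, server#3, server#11, server#1, server#16.
From those, server#7 — 6 in total.
No other element is forced below server#9 by the given relations, so the count is 6.

6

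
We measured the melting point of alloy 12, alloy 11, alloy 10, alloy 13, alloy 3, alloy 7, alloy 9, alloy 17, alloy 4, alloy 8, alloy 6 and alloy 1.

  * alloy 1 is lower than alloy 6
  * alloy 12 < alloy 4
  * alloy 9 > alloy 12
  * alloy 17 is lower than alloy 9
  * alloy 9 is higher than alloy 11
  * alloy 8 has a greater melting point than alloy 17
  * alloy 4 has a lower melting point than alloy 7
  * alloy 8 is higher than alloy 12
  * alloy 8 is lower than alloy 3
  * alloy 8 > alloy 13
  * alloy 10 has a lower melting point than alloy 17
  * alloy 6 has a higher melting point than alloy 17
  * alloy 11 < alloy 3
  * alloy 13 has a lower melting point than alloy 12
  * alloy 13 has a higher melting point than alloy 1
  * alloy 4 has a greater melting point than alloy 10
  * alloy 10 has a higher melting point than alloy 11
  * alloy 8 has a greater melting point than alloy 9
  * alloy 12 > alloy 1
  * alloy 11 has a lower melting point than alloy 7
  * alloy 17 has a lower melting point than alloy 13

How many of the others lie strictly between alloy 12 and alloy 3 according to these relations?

2

Chaining upward from alloy 12 reaches: alloy 4, alloy 9, alloy 8, alloy 7.
Chaining downward from alloy 3 reaches: alloy 1, alloy 11, alloy 10, alloy 17, alloy 13, alloy 9, alloy 8.
Strictly between alloy 12 and alloy 3 are those in both lists: alloy 9, alloy 8 — 2 elements.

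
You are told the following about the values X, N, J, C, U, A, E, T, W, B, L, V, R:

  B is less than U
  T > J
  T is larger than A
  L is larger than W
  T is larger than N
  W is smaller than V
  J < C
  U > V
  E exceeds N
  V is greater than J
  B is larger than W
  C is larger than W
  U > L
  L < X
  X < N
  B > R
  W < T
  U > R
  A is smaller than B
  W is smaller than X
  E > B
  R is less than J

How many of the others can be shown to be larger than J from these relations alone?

The elements the relations force above J are V, T, U, C — no chain reaches any other.
That is 4.

4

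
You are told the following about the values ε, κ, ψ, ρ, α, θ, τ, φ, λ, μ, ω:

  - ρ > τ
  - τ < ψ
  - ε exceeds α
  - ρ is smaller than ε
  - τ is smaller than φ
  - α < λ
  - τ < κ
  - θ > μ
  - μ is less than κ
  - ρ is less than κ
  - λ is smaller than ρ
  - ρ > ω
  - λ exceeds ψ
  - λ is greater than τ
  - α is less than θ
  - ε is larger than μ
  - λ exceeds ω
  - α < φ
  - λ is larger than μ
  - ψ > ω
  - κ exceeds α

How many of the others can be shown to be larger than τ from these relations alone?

6

From τ the given relations immediately reach ψ, λ, φ, ρ, κ.
From those, ε — 6 in total.
No other element is forced above τ by the given relations, so the count is 6.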